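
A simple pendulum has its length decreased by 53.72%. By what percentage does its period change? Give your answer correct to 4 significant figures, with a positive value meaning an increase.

T ∝ √L, so T'/T = √(0.46280) = 0.68029.
Percentage change in T = (0.68029 − 1) × 100% = -31.97%.

-31.97%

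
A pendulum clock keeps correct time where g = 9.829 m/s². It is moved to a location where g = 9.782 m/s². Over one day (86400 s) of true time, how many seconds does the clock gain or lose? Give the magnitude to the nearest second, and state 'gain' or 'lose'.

The clock's period scales as T ∝ 1/√g, so T'/T = √(9.829/9.782) = 1.00240.
In 86400 s of true time the clock registers 86400/1.00240 = 86193.2 s, so it loses 207 s.

lose 207 s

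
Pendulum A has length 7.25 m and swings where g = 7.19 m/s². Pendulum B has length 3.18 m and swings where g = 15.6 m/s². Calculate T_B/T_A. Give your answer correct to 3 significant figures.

T = 2π√(L/g), so T_B/T_A = √((L_B/g_B)/(L_A/g_A)) = √((3.18/15.6)/(7.25/7.19)) = 0.450.

0.450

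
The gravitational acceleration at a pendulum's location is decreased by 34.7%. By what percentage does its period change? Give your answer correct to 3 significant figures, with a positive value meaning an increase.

T ∝ 1/√g, so T'/T = 1/√(0.6530) = 1.237.
Percentage change in T = (1.237 − 1) × 100% = 23.7%.

23.7%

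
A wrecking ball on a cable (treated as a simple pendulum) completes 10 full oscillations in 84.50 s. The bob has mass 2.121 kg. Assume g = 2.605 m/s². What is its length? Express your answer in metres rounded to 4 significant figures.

T = 84.50/10 = 8.4500 s.
From T = 2π√(L/g), L = gT²/(4π²) = 2.605 × 8.4500²/(4π²) = 4.712 m.

4.712 m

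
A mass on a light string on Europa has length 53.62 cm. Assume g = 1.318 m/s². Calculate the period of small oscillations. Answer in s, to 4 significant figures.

T = 2π√(L/g) = 2π√(0.5362/1.318) = 2π × 0.63783 = 4.008 s.

4.008 s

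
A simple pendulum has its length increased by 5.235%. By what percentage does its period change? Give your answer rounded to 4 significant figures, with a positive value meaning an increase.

2.584%

T ∝ √L, so T'/T = √(1.0523) = 1.0258.
Percentage change in T = (1.0258 − 1) × 100% = 2.584%.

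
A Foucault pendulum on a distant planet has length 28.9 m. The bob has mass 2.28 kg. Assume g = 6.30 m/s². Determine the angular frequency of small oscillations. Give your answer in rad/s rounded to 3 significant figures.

0.467 rad/s

ω = √(g/L) = √(6.30/28.9) = 0.467 rad/s.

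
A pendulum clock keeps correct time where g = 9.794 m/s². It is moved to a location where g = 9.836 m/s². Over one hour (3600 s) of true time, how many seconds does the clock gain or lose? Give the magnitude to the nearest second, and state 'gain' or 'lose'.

gain 8 s

The clock's period scales as T ∝ 1/√g, so T'/T = √(9.794/9.836) = 0.997863.
In 3600 s of true time the clock registers 3600/0.997863 = 3607.7 s, so it gains 8 s.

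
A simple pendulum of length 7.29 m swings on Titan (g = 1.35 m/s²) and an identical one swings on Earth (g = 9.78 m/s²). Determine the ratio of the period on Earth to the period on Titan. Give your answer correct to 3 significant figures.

T ∝ 1/√g, so T₂/T₁ = √(g₁/g₂) = √(1.35/9.78) = 0.372.

0.372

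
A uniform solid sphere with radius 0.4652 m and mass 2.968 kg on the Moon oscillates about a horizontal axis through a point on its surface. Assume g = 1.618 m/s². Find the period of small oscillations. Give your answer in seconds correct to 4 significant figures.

3.986 s

I_cm = (2/5)mr² = 0.25692 kg·m². The pivot is at distance d = 0.4652 m from the centre of mass.
By the parallel-axis theorem, I = I_cm + md² = 0.25692 + 0.64231 = 0.89923 kg·m².
T = 2π√(I/(mgd)) = 2π√(0.89923/(2.968 × 1.618 × 0.4652)) = 3.986 s.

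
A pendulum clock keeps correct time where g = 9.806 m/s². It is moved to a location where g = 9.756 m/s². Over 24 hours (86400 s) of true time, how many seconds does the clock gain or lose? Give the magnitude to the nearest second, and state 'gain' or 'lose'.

lose 221 s

The clock's period scales as T ∝ 1/√g, so T'/T = √(9.806/9.756) = 1.00256.
In 86400 s of true time the clock registers 86400/1.00256 = 86179.4 s, so it loses 221 s.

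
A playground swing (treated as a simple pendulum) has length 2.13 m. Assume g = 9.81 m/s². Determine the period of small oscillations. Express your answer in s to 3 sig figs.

2.93 s

T = 2π√(L/g) = 2π√(2.13/9.81) = 2π × 0.4660 = 2.93 s.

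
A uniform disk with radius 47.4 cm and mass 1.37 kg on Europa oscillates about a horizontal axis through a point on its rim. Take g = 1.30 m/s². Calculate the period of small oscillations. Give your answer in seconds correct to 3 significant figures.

I_cm = ½mr² = 0.1539 kg·m². The pivot is at distance d = 0.474 m from the centre of mass.
By the parallel-axis theorem, I = I_cm + md² = 0.1539 + 0.3078 = 0.4617 kg·m².
T = 2π√(I/(mgd)) = 2π√(0.4617/(1.37 × 1.30 × 0.474)) = 4.65 s.

4.65 s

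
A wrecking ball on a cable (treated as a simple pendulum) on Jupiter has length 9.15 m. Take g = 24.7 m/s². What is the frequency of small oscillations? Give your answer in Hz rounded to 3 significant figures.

T = 2π√(L/g) = 2π√(9.15/24.7) = 3.824 s, so f = 1/T = 0.261 Hz.

0.261 Hz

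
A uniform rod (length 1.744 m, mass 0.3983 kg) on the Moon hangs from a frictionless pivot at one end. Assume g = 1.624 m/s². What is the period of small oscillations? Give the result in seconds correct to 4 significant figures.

For a physical pendulum T = 2π√(I/(mgd)), with d = 0.87200 m from pivot to centre of mass.
I_cm = mL²/12 = 0.3983 × 1.744²/12 = 0.10095 kg·m²; I = I_cm + md² = 0.10095 + 0.3983 × 0.87200² = 0.40381 kg·m².
T = 2π√(0.40381/(0.3983 × 1.624 × 0.87200)) = 5.316 s.

5.316 s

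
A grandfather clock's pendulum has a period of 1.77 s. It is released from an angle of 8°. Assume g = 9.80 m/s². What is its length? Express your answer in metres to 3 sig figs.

From T = 2π√(L/g), L = gT²/(4π²) = 9.80 × 1.770²/(4π²) = 0.778 m.

0.778 m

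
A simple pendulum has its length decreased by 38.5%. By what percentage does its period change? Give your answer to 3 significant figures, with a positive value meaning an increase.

-21.6%

T ∝ √L, so T'/T = √(0.6150) = 0.7842.
Percentage change in T = (0.7842 − 1) × 100% = -21.6%.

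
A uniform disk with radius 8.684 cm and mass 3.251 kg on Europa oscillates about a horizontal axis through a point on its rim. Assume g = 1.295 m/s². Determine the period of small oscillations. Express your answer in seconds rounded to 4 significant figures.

I_cm = ½mr² = 0.012258 kg·m². The pivot is at distance d = 0.08684 m from the centre of mass.
By the parallel-axis theorem, I = I_cm + md² = 0.012258 + 0.024516 = 0.036775 kg·m².
T = 2π√(I/(mgd)) = 2π√(0.036775/(3.251 × 1.295 × 0.08684)) = 1.993 s.

1.993 s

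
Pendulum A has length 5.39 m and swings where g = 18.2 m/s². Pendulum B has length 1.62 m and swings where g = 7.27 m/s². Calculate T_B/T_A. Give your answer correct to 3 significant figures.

0.867

T = 2π√(L/g), so T_B/T_A = √((L_B/g_B)/(L_A/g_A)) = √((1.62/7.27)/(5.39/18.2)) = 0.867.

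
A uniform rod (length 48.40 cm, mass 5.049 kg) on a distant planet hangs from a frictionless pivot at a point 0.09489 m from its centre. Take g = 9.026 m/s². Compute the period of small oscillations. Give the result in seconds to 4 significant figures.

1.147 s

For a physical pendulum T = 2π√(I/(mgd)), with d = 0.094890 m from pivot to centre of mass.
I_cm = mL²/12 = 5.049 × 0.4840²/12 = 0.098563 kg·m²; I = I_cm + md² = 0.098563 + 5.049 × 0.094890² = 0.14402 kg·m².
T = 2π√(0.14402/(5.049 × 9.026 × 0.094890)) = 1.147 s.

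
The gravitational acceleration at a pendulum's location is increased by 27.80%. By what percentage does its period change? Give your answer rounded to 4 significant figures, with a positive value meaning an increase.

T ∝ 1/√g, so T'/T = 1/√(1.2780) = 0.88457.
Percentage change in T = (0.88457 − 1) × 100% = -11.54%.

-11.54%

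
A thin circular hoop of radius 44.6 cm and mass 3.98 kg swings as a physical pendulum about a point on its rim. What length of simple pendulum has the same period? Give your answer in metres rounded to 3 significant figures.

0.892 m

The equivalent simple-pendulum length is L_eq = I/(md), where I is about the pivot and d = 0.4460 m.
I_cm = mR² = 0.7917 kg·m², so I = I_cm + md² = 0.7917 + 0.7917 = 1.583 kg·m².
L_eq = 1.583/(3.98 × 0.4460) = 0.892 m.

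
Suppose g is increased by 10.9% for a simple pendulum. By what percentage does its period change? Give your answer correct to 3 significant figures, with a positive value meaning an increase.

-5.04%

T ∝ 1/√g, so T'/T = 1/√(1.109) = 0.9496.
Percentage change in T = (0.9496 − 1) × 100% = -5.04%.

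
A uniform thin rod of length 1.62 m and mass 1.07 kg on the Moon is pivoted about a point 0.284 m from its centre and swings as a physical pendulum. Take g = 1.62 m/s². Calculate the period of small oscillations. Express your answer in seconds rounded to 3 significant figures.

5.07 s

For a physical pendulum T = 2π√(I/(mgd)), with d = 0.2840 m from pivot to centre of mass.
I_cm = mL²/12 = 1.07 × 1.62²/12 = 0.2340 kg·m²; I = I_cm + md² = 0.2340 + 1.07 × 0.2840² = 0.3203 kg·m².
T = 2π√(0.3203/(1.07 × 1.62 × 0.2840)) = 5.07 s.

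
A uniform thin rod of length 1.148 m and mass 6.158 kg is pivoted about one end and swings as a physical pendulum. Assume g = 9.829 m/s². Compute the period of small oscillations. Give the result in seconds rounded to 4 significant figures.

1.753 s

For a physical pendulum T = 2π√(I/(mgd)), with d = 0.57400 m from pivot to centre of mass.
I_cm = mL²/12 = 6.158 × 1.148²/12 = 0.67630 kg·m²; I = I_cm + md² = 0.67630 + 6.158 × 0.57400² = 2.7052 kg·m².
T = 2π√(2.7052/(6.158 × 9.829 × 0.57400)) = 1.753 s.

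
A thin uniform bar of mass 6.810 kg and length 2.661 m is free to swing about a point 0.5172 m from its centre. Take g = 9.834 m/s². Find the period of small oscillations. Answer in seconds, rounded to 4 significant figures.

2.580 s

For a physical pendulum T = 2π√(I/(mgd)), with d = 0.51720 m from pivot to centre of mass.
I_cm = mL²/12 = 6.810 × 2.661²/12 = 4.0184 kg·m²; I = I_cm + md² = 4.0184 + 6.810 × 0.51720² = 5.8401 kg·m².
T = 2π√(5.8401/(6.810 × 9.834 × 0.51720)) = 2.580 s.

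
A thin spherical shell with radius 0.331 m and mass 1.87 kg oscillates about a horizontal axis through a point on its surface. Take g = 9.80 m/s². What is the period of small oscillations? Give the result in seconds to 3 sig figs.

1.49 s

I_cm = (2/3)mr² = 0.1366 kg·m². The pivot is at distance d = 0.331 m from the centre of mass.
By the parallel-axis theorem, I = I_cm + md² = 0.1366 + 0.2049 = 0.3415 kg·m².
T = 2π√(I/(mgd)) = 2π√(0.3415/(1.87 × 9.80 × 0.331)) = 1.49 s.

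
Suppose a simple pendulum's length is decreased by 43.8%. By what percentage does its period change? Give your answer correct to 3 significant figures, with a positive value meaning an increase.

T ∝ √L, so T'/T = √(0.5620) = 0.7497.
Percentage change in T = (0.7497 − 1) × 100% = -25.0%.

-25.0%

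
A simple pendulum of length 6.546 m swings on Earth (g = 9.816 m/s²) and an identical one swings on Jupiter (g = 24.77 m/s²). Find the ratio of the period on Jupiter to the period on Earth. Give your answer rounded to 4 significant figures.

T ∝ 1/√g, so T₂/T₁ = √(g₁/g₂) = √(9.816/24.77) = 0.6295.

0.6295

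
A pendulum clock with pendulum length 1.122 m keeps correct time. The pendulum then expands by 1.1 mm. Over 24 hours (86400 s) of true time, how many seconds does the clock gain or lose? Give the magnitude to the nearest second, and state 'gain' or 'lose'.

T ∝ √L, so T'/T = √(1.12310/1.122) = 1.00049.
In 86400 s of true time the clock registers 86400/1.00049 = 86357.7 s, so it loses 42 s.

lose 42 s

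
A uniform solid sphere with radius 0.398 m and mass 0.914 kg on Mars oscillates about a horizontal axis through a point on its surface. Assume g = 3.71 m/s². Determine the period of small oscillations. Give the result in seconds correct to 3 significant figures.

2.43 s

I_cm = (2/5)mr² = 0.05791 kg·m². The pivot is at distance d = 0.398 m from the centre of mass.
By the parallel-axis theorem, I = I_cm + md² = 0.05791 + 0.1448 = 0.2027 kg·m².
T = 2π√(I/(mgd)) = 2π√(0.2027/(0.914 × 3.71 × 0.398)) = 2.43 s.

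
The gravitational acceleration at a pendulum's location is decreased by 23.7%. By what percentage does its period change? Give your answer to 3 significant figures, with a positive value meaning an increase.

14.5%

T ∝ 1/√g, so T'/T = 1/√(0.7630) = 1.145.
Percentage change in T = (1.145 − 1) × 100% = 14.5%.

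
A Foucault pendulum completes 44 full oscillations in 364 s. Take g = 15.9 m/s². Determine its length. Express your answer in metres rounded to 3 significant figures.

27.6 m

T = 364/44 = 8.273 s.
From T = 2π√(L/g), L = gT²/(4π²) = 15.9 × 8.273²/(4π²) = 27.6 m.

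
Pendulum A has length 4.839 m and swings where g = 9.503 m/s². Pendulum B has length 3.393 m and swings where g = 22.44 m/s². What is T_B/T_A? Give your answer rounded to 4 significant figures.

T = 2π√(L/g), so T_B/T_A = √((L_B/g_B)/(L_A/g_A)) = √((3.393/22.44)/(4.839/9.503)) = 0.5449.

0.5449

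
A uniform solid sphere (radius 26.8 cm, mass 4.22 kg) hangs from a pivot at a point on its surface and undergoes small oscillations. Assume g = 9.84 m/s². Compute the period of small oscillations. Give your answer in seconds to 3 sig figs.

I_cm = (2/5)mr² = 0.1212 kg·m². The pivot is at distance d = 0.268 m from the centre of mass.
By the parallel-axis theorem, I = I_cm + md² = 0.1212 + 0.3031 = 0.4243 kg·m².
T = 2π√(I/(mgd)) = 2π√(0.4243/(4.22 × 9.84 × 0.268)) = 1.23 s.

1.23 s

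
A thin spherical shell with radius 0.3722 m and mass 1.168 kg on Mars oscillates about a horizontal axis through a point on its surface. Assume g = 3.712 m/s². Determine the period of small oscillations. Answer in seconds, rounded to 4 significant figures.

2.569 s

I_cm = (2/3)mr² = 0.10787 kg·m². The pivot is at distance d = 0.3722 m from the centre of mass.
By the parallel-axis theorem, I = I_cm + md² = 0.10787 + 0.16181 = 0.26968 kg·m².
T = 2π√(I/(mgd)) = 2π√(0.26968/(1.168 × 3.712 × 0.3722)) = 2.569 s.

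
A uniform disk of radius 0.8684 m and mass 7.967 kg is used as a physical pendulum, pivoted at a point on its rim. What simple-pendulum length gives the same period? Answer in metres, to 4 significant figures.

1.303 m

The equivalent simple-pendulum length is L_eq = I/(md), where I is about the pivot and d = 0.86840 m.
I_cm = ½mR² = 3.0040 kg·m², so I = I_cm + md² = 3.0040 + 6.0081 = 9.0121 kg·m².
L_eq = 9.0121/(7.967 × 0.86840) = 1.303 m.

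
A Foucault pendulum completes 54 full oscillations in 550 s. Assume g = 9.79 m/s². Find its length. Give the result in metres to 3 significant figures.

T = 550/54 = 10.19 s.
From T = 2π√(L/g), L = gT²/(4π²) = 9.79 × 10.19²/(4π²) = 25.7 m.

25.7 m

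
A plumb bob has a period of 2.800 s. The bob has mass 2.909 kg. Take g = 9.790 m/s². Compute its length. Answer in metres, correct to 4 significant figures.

From T = 2π√(L/g), L = gT²/(4π²) = 9.790 × 2.8000²/(4π²) = 1.944 m.

1.944 m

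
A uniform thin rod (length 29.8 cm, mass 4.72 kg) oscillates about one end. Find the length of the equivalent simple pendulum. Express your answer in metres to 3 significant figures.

0.199 m

The equivalent simple-pendulum length is L_eq = I/(md), where I is about the pivot and d = 0.1490 m.
I_cm = (1/12)mL² = 0.03493 kg·m², so I = I_cm + md² = 0.03493 + 0.1048 = 0.1397 kg·m².
L_eq = 0.1397/(4.72 × 0.1490) = 0.199 m.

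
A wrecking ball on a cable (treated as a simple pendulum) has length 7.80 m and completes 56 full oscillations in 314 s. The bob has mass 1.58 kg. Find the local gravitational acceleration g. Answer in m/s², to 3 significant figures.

T = 314/56 = 5.607 s.
From T = 2π√(L/g), g = 4π²L/T² = 4π² × 7.80/5.607² = 9.79 m/s².

9.79 m/s²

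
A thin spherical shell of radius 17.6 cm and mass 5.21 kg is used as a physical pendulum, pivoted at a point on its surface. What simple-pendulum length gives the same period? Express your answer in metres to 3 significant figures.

0.293 m

The equivalent simple-pendulum length is L_eq = I/(md), where I is about the pivot and d = 0.1760 m.
I_cm = (2/3)mR² = 0.1076 kg·m², so I = I_cm + md² = 0.1076 + 0.1614 = 0.2690 kg·m².
L_eq = 0.2690/(5.21 × 0.1760) = 0.293 m.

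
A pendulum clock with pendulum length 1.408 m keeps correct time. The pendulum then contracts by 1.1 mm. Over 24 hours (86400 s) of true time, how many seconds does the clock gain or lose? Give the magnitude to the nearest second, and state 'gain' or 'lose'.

gain 34 s

T ∝ √L, so T'/T = √(1.40690/1.408) = 0.999609.
In 86400 s of true time the clock registers 86400/0.999609 = 86433.8 s, so it gains 34 s.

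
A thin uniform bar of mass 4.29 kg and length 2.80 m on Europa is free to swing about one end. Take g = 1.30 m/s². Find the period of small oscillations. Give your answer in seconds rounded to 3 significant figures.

7.53 s

For a physical pendulum T = 2π√(I/(mgd)), with d = 1.400 m from pivot to centre of mass.
I_cm = mL²/12 = 4.29 × 2.80²/12 = 2.803 kg·m²; I = I_cm + md² = 2.803 + 4.29 × 1.400² = 11.21 kg·m².
T = 2π√(11.21/(4.29 × 1.30 × 1.400)) = 7.53 s.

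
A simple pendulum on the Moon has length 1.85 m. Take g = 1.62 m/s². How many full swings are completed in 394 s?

T = 2π√(L/g) = 2π√(1.85/1.62) = 6.714 s.
Number of complete oscillations = ⌊394/6.714⌋ = ⌊58.68⌋ = 58.

58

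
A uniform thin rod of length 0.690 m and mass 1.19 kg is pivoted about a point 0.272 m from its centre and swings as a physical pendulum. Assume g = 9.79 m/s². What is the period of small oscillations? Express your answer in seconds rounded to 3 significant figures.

1.30 s

For a physical pendulum T = 2π√(I/(mgd)), with d = 0.2720 m from pivot to centre of mass.
I_cm = mL²/12 = 1.19 × 0.690²/12 = 0.04721 kg·m²; I = I_cm + md² = 0.04721 + 1.19 × 0.2720² = 0.1353 kg·m².
T = 2π√(0.1353/(1.19 × 9.79 × 0.2720)) = 1.30 s.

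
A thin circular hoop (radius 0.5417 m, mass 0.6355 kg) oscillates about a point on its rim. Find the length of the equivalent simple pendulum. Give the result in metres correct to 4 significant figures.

The equivalent simple-pendulum length is L_eq = I/(md), where I is about the pivot and d = 0.54170 m.
I_cm = mR² = 0.18648 kg·m², so I = I_cm + md² = 0.18648 + 0.18648 = 0.37296 kg·m².
L_eq = 0.37296/(0.6355 × 0.54170) = 1.083 m.

1.083 m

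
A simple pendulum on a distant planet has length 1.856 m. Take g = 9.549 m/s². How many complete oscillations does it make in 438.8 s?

T = 2π√(L/g) = 2π√(1.856/9.549) = 2.7701 s.
Number of complete oscillations = ⌊438.8/2.7701⌋ = ⌊158.41⌋ = 158.

158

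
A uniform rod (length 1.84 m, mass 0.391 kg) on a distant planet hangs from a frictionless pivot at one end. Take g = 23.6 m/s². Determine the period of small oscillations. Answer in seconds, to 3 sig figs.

For a physical pendulum T = 2π√(I/(mgd)), with d = 0.9200 m from pivot to centre of mass.
I_cm = mL²/12 = 0.391 × 1.84²/12 = 0.1103 kg·m²; I = I_cm + md² = 0.1103 + 0.391 × 0.9200² = 0.4413 kg·m².
T = 2π√(0.4413/(0.391 × 23.6 × 0.9200)) = 1.43 s.

1.43 s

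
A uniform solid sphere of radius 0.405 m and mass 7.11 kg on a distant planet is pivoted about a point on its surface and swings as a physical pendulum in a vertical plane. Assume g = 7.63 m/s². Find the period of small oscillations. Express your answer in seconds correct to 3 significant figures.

I_cm = (2/5)mr² = 0.4665 kg·m². The pivot is at distance d = 0.405 m from the centre of mass.
By the parallel-axis theorem, I = I_cm + md² = 0.4665 + 1.166 = 1.633 kg·m².
T = 2π√(I/(mgd)) = 2π√(1.633/(7.11 × 7.63 × 0.405)) = 1.71 s.

1.71 s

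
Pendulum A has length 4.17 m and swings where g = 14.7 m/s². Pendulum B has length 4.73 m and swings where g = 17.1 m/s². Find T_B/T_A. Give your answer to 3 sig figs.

0.987

T = 2π√(L/g), so T_B/T_A = √((L_B/g_B)/(L_A/g_A)) = √((4.73/17.1)/(4.17/14.7)) = 0.987.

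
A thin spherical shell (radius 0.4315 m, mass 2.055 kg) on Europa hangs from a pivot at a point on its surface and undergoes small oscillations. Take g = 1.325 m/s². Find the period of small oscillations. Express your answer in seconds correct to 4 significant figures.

4.629 s

I_cm = (2/3)mr² = 0.25508 kg·m². The pivot is at distance d = 0.4315 m from the centre of mass.
By the parallel-axis theorem, I = I_cm + md² = 0.25508 + 0.38263 = 0.63771 kg·m².
T = 2π√(I/(mgd)) = 2π√(0.63771/(2.055 × 1.325 × 0.4315)) = 4.629 s.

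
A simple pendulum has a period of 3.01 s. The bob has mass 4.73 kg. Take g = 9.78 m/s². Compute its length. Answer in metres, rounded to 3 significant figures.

2.24 m

From T = 2π√(L/g), L = gT²/(4π²) = 9.78 × 3.010²/(4π²) = 2.24 m.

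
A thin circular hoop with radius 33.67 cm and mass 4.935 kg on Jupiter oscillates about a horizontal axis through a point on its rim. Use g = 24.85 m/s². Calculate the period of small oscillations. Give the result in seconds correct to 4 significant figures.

I_cm = mr² = 0.55947 kg·m². The pivot is at distance d = 0.3367 m from the centre of mass.
By the parallel-axis theorem, I = I_cm + md² = 0.55947 + 0.55947 = 1.1189 kg·m².
T = 2π√(I/(mgd)) = 2π√(1.1189/(4.935 × 24.85 × 0.3367)) = 1.034 s.

1.034 s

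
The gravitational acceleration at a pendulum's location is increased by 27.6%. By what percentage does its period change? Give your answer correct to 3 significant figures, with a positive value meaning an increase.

-11.5%

T ∝ 1/√g, so T'/T = 1/√(1.276) = 0.8853.
Percentage change in T = (0.8853 − 1) × 100% = -11.5%.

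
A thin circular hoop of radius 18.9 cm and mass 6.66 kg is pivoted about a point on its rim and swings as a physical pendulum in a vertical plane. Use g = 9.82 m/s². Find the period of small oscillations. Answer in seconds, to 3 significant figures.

I_cm = mr² = 0.2379 kg·m². The pivot is at distance d = 0.189 m from the centre of mass.
By the parallel-axis theorem, I = I_cm + md² = 0.2379 + 0.2379 = 0.4758 kg·m².
T = 2π√(I/(mgd)) = 2π√(0.4758/(6.66 × 9.82 × 0.189)) = 1.23 s.

1.23 s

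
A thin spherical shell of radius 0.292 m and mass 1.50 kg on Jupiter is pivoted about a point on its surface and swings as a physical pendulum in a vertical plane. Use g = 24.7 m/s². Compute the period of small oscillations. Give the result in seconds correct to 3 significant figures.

0.882 s

I_cm = (2/3)mr² = 0.08526 kg·m². The pivot is at distance d = 0.292 m from the centre of mass.
By the parallel-axis theorem, I = I_cm + md² = 0.08526 + 0.1279 = 0.2132 kg·m².
T = 2π√(I/(mgd)) = 2π√(0.2132/(1.50 × 24.7 × 0.292)) = 0.882 s.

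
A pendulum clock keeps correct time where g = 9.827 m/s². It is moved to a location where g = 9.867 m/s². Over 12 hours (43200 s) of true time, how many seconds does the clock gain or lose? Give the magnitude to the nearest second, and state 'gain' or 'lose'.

gain 88 s

The clock's period scales as T ∝ 1/√g, so T'/T = √(9.827/9.867) = 0.997971.
In 43200 s of true time the clock registers 43200/0.997971 = 43287.8 s, so it gains 88 s.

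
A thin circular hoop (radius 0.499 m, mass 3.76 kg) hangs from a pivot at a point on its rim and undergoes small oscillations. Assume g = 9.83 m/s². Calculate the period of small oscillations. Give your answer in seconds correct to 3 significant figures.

I_cm = mr² = 0.9362 kg·m². The pivot is at distance d = 0.499 m from the centre of mass.
By the parallel-axis theorem, I = I_cm + md² = 0.9362 + 0.9362 = 1.872 kg·m².
T = 2π√(I/(mgd)) = 2π√(1.872/(3.76 × 9.83 × 0.499)) = 2.00 s.

2.00 s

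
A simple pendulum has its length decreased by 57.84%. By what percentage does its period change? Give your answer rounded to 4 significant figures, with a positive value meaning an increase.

T ∝ √L, so T'/T = √(0.42160) = 0.64931.
Percentage change in T = (0.64931 − 1) × 100% = -35.07%.

-35.07%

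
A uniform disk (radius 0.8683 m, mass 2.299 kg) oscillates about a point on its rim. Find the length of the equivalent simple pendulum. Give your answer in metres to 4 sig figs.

The equivalent simple-pendulum length is L_eq = I/(md), where I is about the pivot and d = 0.86830 m.
I_cm = ½mR² = 0.86666 kg·m², so I = I_cm + md² = 0.86666 + 1.7333 = 2.6000 kg·m².
L_eq = 2.6000/(2.299 × 0.86830) = 1.302 m.

1.302 m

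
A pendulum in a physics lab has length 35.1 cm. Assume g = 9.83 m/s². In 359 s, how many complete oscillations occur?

302

T = 2π√(L/g) = 2π√(0.351/9.83) = 1.187 s.
Number of complete oscillations = ⌊359/1.187⌋ = ⌊302.4⌋ = 302.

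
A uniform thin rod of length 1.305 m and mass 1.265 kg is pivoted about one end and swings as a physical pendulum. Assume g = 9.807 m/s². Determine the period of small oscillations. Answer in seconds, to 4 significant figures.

For a physical pendulum T = 2π√(I/(mgd)), with d = 0.65250 m from pivot to centre of mass.
I_cm = mL²/12 = 1.265 × 1.305²/12 = 0.17953 kg·m²; I = I_cm + md² = 0.17953 + 1.265 × 0.65250² = 0.71811 kg·m².
T = 2π√(0.71811/(1.265 × 9.807 × 0.65250)) = 1.871 s.

1.871 s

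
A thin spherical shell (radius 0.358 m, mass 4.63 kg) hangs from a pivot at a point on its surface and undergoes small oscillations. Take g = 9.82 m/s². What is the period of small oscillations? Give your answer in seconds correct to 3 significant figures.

1.55 s

I_cm = (2/3)mr² = 0.3956 kg·m². The pivot is at distance d = 0.358 m from the centre of mass.
By the parallel-axis theorem, I = I_cm + md² = 0.3956 + 0.5934 = 0.9890 kg·m².
T = 2π√(I/(mgd)) = 2π√(0.9890/(4.63 × 9.82 × 0.358)) = 1.55 s.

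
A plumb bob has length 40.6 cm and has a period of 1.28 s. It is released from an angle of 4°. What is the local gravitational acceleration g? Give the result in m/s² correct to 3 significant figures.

9.78 m/s²

From T = 2π√(L/g), g = 4π²L/T² = 4π² × 0.406/1.280² = 9.78 m/s².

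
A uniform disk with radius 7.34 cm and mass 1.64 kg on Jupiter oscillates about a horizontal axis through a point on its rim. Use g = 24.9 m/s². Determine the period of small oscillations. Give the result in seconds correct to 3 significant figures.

I_cm = ½mr² = 0.004418 kg·m². The pivot is at distance d = 0.0734 m from the centre of mass.
By the parallel-axis theorem, I = I_cm + md² = 0.004418 + 0.008836 = 0.01325 kg·m².
T = 2π√(I/(mgd)) = 2π√(0.01325/(1.64 × 24.9 × 0.0734)) = 0.418 s.

0.418 s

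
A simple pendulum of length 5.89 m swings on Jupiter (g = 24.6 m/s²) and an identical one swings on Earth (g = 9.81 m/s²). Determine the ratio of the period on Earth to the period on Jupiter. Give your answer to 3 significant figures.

T ∝ 1/√g, so T₂/T₁ = √(g₁/g₂) = √(24.6/9.81) = 1.58.

1.58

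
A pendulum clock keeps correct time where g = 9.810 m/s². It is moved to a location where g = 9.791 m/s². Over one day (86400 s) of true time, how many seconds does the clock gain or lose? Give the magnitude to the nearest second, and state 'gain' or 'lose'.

The clock's period scales as T ∝ 1/√g, so T'/T = √(9.810/9.791) = 1.00097.
In 86400 s of true time the clock registers 86400/1.00097 = 86316.3 s, so it loses 84 s.

lose 84 s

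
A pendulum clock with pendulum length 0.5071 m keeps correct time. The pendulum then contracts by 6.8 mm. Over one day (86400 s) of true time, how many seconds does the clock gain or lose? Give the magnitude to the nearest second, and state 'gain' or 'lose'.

T ∝ √L, so T'/T = √(0.50030/0.5071) = 0.993273.
In 86400 s of true time the clock registers 86400/0.993273 = 86985.2 s, so it gains 585 s.

gain 585 s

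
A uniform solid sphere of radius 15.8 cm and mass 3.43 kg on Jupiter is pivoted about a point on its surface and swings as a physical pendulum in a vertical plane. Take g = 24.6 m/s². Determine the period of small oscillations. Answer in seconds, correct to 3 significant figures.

0.596 s

I_cm = (2/5)mr² = 0.03425 kg·m². The pivot is at distance d = 0.158 m from the centre of mass.
By the parallel-axis theorem, I = I_cm + md² = 0.03425 + 0.08563 = 0.1199 kg·m².
T = 2π√(I/(mgd)) = 2π√(0.1199/(3.43 × 24.6 × 0.158)) = 0.596 s.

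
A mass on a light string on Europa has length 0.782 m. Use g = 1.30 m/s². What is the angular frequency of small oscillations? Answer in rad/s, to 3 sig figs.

ω = √(g/L) = √(1.30/0.782) = 1.29 rad/s.

1.29 rad/s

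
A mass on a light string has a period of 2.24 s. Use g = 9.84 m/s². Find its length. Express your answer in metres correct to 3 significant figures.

1.25 m

From T = 2π√(L/g), L = gT²/(4π²) = 9.84 × 2.240²/(4π²) = 1.25 m.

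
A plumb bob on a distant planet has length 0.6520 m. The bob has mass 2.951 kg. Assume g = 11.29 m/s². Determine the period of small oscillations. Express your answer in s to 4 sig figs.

T = 2π√(L/g) = 2π√(0.6520/11.29) = 2π × 0.24031 = 1.510 s.

1.510 s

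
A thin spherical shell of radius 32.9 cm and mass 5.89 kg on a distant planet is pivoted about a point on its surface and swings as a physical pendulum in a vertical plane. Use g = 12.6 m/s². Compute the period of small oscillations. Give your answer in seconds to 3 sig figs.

1.31 s

I_cm = (2/3)mr² = 0.4250 kg·m². The pivot is at distance d = 0.329 m from the centre of mass.
By the parallel-axis theorem, I = I_cm + md² = 0.4250 + 0.6375 = 1.063 kg·m².
T = 2π√(I/(mgd)) = 2π√(1.063/(5.89 × 12.6 × 0.329)) = 1.31 s.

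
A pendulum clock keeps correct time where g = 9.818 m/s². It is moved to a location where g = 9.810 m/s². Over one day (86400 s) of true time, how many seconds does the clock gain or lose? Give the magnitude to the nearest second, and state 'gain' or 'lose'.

lose 35 s

The clock's period scales as T ∝ 1/√g, so T'/T = √(9.818/9.810) = 1.00041.
In 86400 s of true time the clock registers 86400/1.00041 = 86364.8 s, so it loses 35 s.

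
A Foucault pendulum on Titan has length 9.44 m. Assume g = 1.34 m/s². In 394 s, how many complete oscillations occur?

23

T = 2π√(L/g) = 2π√(9.44/1.34) = 16.68 s.
Number of complete oscillations = ⌊394/16.68⌋ = ⌊23.63⌋ = 23.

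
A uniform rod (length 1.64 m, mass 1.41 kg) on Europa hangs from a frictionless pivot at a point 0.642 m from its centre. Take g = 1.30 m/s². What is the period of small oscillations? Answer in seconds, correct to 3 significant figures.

For a physical pendulum T = 2π√(I/(mgd)), with d = 0.6420 m from pivot to centre of mass.
I_cm = mL²/12 = 1.41 × 1.64²/12 = 0.3160 kg·m²; I = I_cm + md² = 0.3160 + 1.41 × 0.6420² = 0.8972 kg·m².
T = 2π√(0.8972/(1.41 × 1.30 × 0.6420)) = 5.49 s.

5.49 s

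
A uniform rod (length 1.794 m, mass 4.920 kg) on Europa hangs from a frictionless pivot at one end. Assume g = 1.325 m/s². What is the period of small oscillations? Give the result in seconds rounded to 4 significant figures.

For a physical pendulum T = 2π√(I/(mgd)), with d = 0.89700 m from pivot to centre of mass.
I_cm = mL²/12 = 4.920 × 1.794²/12 = 1.3196 kg·m²; I = I_cm + md² = 1.3196 + 4.920 × 0.89700² = 5.2782 kg·m².
T = 2π√(5.2782/(4.920 × 1.325 × 0.89700)) = 5.969 s.

5.969 s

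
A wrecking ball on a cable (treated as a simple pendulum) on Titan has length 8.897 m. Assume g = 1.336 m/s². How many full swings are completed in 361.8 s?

22

T = 2π√(L/g) = 2π√(8.897/1.336) = 16.214 s.
Number of complete oscillations = ⌊361.8/16.214⌋ = ⌊22.314⌋ = 22.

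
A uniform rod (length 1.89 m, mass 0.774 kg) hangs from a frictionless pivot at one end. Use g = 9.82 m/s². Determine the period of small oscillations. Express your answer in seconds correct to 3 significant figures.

For a physical pendulum T = 2π√(I/(mgd)), with d = 0.9450 m from pivot to centre of mass.
I_cm = mL²/12 = 0.774 × 1.89²/12 = 0.2304 kg·m²; I = I_cm + md² = 0.2304 + 0.774 × 0.9450² = 0.9216 kg·m².
T = 2π√(0.9216/(0.774 × 9.82 × 0.9450)) = 2.25 s.

2.25 s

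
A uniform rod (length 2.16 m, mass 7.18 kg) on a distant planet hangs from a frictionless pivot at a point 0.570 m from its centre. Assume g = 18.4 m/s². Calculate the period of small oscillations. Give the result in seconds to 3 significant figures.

For a physical pendulum T = 2π√(I/(mgd)), with d = 0.5700 m from pivot to centre of mass.
I_cm = mL²/12 = 7.18 × 2.16²/12 = 2.792 kg·m²; I = I_cm + md² = 2.792 + 7.18 × 0.5700² = 5.124 kg·m².
T = 2π√(5.124/(7.18 × 18.4 × 0.5700)) = 1.64 s.

1.64 s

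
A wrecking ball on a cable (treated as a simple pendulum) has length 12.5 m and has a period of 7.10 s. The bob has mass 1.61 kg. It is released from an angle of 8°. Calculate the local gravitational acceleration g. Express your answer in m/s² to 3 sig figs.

From T = 2π√(L/g), g = 4π²L/T² = 4π² × 12.5/7.100² = 9.79 m/s².

9.79 m/s²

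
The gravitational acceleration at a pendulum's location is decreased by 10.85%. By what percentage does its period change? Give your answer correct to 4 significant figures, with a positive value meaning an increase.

T ∝ 1/√g, so T'/T = 1/√(0.89150) = 1.0591.
Percentage change in T = (1.0591 − 1) × 100% = 5.911%.

5.911%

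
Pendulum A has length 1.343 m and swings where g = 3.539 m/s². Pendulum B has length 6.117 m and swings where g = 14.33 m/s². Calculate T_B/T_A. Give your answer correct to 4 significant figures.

T = 2π√(L/g), so T_B/T_A = √((L_B/g_B)/(L_A/g_A)) = √((6.117/14.33)/(1.343/3.539)) = 1.061.

1.061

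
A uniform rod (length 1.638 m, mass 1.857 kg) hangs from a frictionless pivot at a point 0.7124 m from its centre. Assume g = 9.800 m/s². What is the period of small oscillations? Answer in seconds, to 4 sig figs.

For a physical pendulum T = 2π√(I/(mgd)), with d = 0.71240 m from pivot to centre of mass.
I_cm = mL²/12 = 1.857 × 1.638²/12 = 0.41520 kg·m²; I = I_cm + md² = 0.41520 + 1.857 × 0.71240² = 1.3577 kg·m².
T = 2π√(1.3577/(1.857 × 9.800 × 0.71240)) = 2.033 s.

2.033 s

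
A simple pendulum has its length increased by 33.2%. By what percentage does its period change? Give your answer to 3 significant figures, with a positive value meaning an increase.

15.4%

T ∝ √L, so T'/T = √(1.332) = 1.154.
Percentage change in T = (1.154 − 1) × 100% = 15.4%.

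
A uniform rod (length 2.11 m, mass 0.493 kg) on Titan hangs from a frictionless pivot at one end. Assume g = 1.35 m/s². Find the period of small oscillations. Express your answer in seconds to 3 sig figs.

6.41 s

For a physical pendulum T = 2π√(I/(mgd)), with d = 1.055 m from pivot to centre of mass.
I_cm = mL²/12 = 0.493 × 2.11²/12 = 0.1829 kg·m²; I = I_cm + md² = 0.1829 + 0.493 × 1.055² = 0.7316 kg·m².
T = 2π√(0.7316/(0.493 × 1.35 × 1.055)) = 6.41 s.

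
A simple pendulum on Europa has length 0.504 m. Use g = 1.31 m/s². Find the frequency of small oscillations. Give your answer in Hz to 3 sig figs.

0.257 Hz

T = 2π√(L/g) = 2π√(0.504/1.31) = 3.897 s, so f = 1/T = 0.257 Hz.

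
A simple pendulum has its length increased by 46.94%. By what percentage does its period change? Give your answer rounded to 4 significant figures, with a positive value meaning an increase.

21.22%

T ∝ √L, so T'/T = √(1.4694) = 1.2122.
Percentage change in T = (1.2122 − 1) × 100% = 21.22%.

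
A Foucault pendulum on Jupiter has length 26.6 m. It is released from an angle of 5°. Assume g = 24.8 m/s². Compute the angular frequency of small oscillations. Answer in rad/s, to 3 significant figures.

ω = √(g/L) = √(24.8/26.6) = 0.966 rad/s.

0.966 rad/s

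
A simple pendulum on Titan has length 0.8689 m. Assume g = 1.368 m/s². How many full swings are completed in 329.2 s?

T = 2π√(L/g) = 2π√(0.8689/1.368) = 5.0075 s.
Number of complete oscillations = ⌊329.2/5.0075⌋ = ⌊65.741⌋ = 65.

65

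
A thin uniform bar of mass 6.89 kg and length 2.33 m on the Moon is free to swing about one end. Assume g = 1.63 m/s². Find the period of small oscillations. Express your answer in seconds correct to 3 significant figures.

For a physical pendulum T = 2π√(I/(mgd)), with d = 1.165 m from pivot to centre of mass.
I_cm = mL²/12 = 6.89 × 2.33²/12 = 3.117 kg·m²; I = I_cm + md² = 3.117 + 6.89 × 1.165² = 12.47 kg·m².
T = 2π√(12.47/(6.89 × 1.63 × 1.165)) = 6.13 s.

6.13 s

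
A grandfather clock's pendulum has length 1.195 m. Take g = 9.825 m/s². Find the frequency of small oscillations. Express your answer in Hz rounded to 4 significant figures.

T = 2π√(L/g) = 2π√(1.195/9.825) = 2.1913 s, so f = 1/T = 0.4564 Hz.

0.4564 Hz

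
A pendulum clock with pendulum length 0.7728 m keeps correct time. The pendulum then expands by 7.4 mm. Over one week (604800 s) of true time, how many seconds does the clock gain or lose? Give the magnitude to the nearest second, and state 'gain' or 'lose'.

T ∝ √L, so T'/T = √(0.78020/0.7728) = 1.00478.
In 604800 s of true time the clock registers 604800/1.00478 = 601925.0 s, so it loses 2875 s.

lose 2875 s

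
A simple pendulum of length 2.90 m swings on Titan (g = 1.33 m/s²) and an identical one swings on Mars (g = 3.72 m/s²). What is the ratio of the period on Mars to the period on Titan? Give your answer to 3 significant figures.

0.598

T ∝ 1/√g, so T₂/T₁ = √(g₁/g₂) = √(1.33/3.72) = 0.598.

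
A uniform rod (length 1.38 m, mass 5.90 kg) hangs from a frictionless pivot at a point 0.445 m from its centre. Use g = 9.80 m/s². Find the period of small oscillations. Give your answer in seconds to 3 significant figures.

1.80 s

For a physical pendulum T = 2π√(I/(mgd)), with d = 0.4450 m from pivot to centre of mass.
I_cm = mL²/12 = 5.90 × 1.38²/12 = 0.9363 kg·m²; I = I_cm + md² = 0.9363 + 5.90 × 0.4450² = 2.105 kg·m².
T = 2π√(2.105/(5.90 × 9.80 × 0.4450)) = 1.80 s.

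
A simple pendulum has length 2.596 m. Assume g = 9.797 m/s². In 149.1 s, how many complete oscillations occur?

46

T = 2π√(L/g) = 2π√(2.596/9.797) = 3.2343 s.
Number of complete oscillations = ⌊149.1/3.2343⌋ = ⌊46.099⌋ = 46.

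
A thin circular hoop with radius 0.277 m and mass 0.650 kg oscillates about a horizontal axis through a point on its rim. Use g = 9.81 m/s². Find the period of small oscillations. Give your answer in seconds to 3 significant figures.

1.49 s

I_cm = mr² = 0.04987 kg·m². The pivot is at distance d = 0.277 m from the centre of mass.
By the parallel-axis theorem, I = I_cm + md² = 0.04987 + 0.04987 = 0.09975 kg·m².
T = 2π√(I/(mgd)) = 2π√(0.09975/(0.650 × 9.81 × 0.277)) = 1.49 s.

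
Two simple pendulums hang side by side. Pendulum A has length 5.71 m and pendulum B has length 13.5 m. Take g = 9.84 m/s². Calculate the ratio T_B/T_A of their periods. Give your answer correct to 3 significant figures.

1.54

T ∝ √L, so T_B/T_A = √(L_B/L_A) = √(13.5/5.71) = 1.54.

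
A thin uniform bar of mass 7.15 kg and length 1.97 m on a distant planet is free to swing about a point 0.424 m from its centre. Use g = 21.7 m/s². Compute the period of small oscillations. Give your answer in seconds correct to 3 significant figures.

1.47 s

For a physical pendulum T = 2π√(I/(mgd)), with d = 0.4240 m from pivot to centre of mass.
I_cm = mL²/12 = 7.15 × 1.97²/12 = 2.312 kg·m²; I = I_cm + md² = 2.312 + 7.15 × 0.4240² = 3.598 kg·m².
T = 2π√(3.598/(7.15 × 21.7 × 0.4240)) = 1.47 s.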